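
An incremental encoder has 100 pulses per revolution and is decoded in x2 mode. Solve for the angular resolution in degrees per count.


resolution = 360 / (PPR * 2) = 360 / 200 = 1.8000

1.8000 degrees


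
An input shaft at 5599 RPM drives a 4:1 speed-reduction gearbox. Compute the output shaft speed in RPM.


omega_out = omega_in / N = 5599 / 4 = 1399.7500

1399.7500 RPM


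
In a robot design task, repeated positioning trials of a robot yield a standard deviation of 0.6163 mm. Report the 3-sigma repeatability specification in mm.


repeatability = 3*sigma = 3*0.6163 = 1.8489

1.8489 mm


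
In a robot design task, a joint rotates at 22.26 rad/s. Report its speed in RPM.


RPM = 22.26 * 60/(2*pi) = 212.5673

212.5673 RPM


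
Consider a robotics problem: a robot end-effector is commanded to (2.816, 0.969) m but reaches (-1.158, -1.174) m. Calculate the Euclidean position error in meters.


dx = -1.158 - (2.816) = -3.9740, dy = -1.174 - (0.969) = -2.1430
err = sqrt(15.792676 + 4.592449) = 4.5150

4.5150 m


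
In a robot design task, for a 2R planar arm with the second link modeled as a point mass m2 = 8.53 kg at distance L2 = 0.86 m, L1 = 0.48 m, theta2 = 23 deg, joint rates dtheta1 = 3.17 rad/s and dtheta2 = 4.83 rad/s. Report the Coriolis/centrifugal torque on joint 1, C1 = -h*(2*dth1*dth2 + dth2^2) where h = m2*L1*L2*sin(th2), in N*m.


h = m2*L1*L2*sin(th2) = 8.53*0.48*0.86*sin(23 deg) = 1.375836
C1 = -h*(2*3.17*4.83 + 4.83^2) = -1.375836*53.9511 = -74.2279

-74.2279 N*m


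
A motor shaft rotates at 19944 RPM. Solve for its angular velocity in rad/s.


omega = 19944 * 2*pi/60 = 2088.5308

2088.5308 rad/s


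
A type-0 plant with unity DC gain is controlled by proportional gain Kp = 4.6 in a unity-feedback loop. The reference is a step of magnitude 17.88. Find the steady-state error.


e_ss = R/(1 + Kp) = 17.88/(1 + 4.6) = 17.88/5.6000 = 3.1929

3.1929


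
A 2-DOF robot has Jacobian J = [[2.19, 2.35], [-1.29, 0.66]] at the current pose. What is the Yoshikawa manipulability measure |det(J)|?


det(J) = 2.19*0.66 - (2.35)*(-1.29) = 4.4769
|det(J)| = 4.4769

4.4769


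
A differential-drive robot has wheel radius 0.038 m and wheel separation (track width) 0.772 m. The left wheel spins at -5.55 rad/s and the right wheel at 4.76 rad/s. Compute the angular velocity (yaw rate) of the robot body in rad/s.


omega = r*(wR - wL)/L = 0.038*(4.76 - (-5.55))/0.772 = 0.5075

0.5075 rad/s


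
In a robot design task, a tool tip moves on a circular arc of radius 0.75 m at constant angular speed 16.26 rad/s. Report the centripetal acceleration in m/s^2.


a_c = omega^2 * r = 16.26^2 * 0.75 = 198.2907

198.2907 m/s^2


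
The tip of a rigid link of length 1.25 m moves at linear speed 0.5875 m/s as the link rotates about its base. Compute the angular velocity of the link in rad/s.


omega = v / L = 0.5875 / 1.25 = 0.4700

0.4700 rad/s


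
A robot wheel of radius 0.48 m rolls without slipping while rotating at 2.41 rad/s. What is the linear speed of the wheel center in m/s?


v = omega * r = 2.41 * 0.48 = 1.1568

1.1568 m/s


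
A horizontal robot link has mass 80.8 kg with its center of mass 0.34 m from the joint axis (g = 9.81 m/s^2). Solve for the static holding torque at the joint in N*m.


tau = m*g*L = 80.8 * 9.81 * 0.34 = 269.5003

269.5003 N*m


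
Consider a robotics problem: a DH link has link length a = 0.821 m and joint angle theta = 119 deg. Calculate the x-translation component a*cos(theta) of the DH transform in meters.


a*cos(theta) = 0.821*cos(119 deg) = -0.3980

-0.3980 m


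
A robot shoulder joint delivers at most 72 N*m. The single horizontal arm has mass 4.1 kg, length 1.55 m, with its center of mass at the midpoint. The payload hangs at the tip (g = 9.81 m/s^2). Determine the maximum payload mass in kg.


tau_arm = m_arm*g*(L/2) = 4.1*9.81*1.55/2 = 31.1713 N*m
tau_payload = tau_max - tau_arm = 72 - 31.1713 = 40.8287
m_payload = tau_payload / (g*L) = 40.8287 / (9.81*1.55) = 2.6851

2.6851 kg


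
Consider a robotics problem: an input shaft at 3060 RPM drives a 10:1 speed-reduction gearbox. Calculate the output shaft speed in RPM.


omega_out = omega_in / N = 3060 / 10 = 306.0000

306.0000 RPM


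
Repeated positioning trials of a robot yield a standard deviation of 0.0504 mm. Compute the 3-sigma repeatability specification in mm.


repeatability = 3*sigma = 3*0.0504 = 0.1512

0.1512 mm


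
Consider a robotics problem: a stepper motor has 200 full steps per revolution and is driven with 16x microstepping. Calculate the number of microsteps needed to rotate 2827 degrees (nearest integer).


step_size = 360/(200*16) = 360/3200 = 0.112500 deg
n = 2827/(360/3200) = 2827*3200/360 = 25128.8889 -> 25129

25129 steps


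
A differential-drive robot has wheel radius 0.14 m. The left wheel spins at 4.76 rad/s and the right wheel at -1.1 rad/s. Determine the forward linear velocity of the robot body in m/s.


v = r*(wR + wL)/2 = 0.14*(-1.1 + 4.76)/2 = 0.2562

0.2562 m/s


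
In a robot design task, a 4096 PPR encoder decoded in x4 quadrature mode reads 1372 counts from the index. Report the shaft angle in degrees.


angle = counts * 360 / (PPR*4) = 1372 * 360 / 16384 = 30.1465

30.1465 degrees


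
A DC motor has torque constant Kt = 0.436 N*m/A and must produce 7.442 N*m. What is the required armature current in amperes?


I = tau / Kt = 7.442/0.436 = 17.0688

17.0688 A


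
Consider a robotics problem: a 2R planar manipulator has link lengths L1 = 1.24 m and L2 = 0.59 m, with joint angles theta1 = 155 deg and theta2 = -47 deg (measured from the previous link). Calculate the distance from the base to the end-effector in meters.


x = L1*cos(th1) + L2*cos(th1+th2) = -1.306142
y = L1*sin(th1) + L2*sin(th1+th2) = 1.085170
d = sqrt(x^2 + y^2) = sqrt(1.706007 + 1.177594) = 1.6981

1.6981 m


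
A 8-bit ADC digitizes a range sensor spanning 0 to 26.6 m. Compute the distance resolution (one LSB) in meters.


res = range / 2^n = 26.6/2^8 = 26.6/256 = 0.1039

0.1039 m


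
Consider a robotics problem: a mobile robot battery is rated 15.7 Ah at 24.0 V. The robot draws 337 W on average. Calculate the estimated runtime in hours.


E = 15.7*24.0 = 376.8000 Wh
t = E/P = 376.8000/337 = 1.1181

1.1181 hours


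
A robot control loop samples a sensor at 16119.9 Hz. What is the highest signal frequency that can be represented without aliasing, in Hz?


f_max = f_s/2 = 16119.9/2 = 8059.9500

8059.9500 Hz


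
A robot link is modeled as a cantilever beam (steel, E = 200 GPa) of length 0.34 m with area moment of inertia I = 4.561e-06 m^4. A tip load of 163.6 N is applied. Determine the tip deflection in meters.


delta = F*L^3/(3*E*I) = 163.6*0.34^3/(3*2.000e+11*4.561e-06)
      = 6.4301344/2736600 = 2.3497e-06

2.3497e-06 m


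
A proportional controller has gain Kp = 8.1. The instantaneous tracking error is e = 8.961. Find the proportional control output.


u_P = Kp * e = 8.1 * 8.961 = 72.5841

72.5841


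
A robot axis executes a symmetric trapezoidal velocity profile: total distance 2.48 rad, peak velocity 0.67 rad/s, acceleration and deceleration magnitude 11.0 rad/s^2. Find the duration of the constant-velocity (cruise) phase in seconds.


t_acc = v/a = 0.060909 s, d_acc = v^2/(2a) = 0.020405 rad each
d_cruise = 2.48 - 2*0.020405 = 2.439190 rad
t_cruise = d_cruise/v = 2.439190/0.67 = 3.6406

3.6406 s


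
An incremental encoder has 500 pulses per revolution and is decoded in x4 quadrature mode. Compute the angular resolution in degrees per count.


resolution = 360 / (PPR * 4) = 360 / 2000 = 0.1800

0.1800 degrees


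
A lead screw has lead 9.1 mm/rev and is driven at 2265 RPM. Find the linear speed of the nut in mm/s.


v = lead * (RPM/60) = 9.1*2265/60 = 343.5250

343.5250 mm/s


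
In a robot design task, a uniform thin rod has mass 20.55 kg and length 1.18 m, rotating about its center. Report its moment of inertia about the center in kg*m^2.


I = (1/12)*m*L^2 = (1/12)*20.55*1.18^2 = 2.3845

2.3845 kg*m^2


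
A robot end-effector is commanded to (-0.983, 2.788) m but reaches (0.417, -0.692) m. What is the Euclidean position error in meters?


dx = 0.417 - (-0.983) = 1.4000, dy = -0.692 - (2.788) = -3.4800
err = sqrt(1.960000 + 12.110400) = 3.7511

3.7511 m


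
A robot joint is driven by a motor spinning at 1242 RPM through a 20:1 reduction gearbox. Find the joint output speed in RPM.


omega_joint = omega_motor / N = 1242 / 20 = 62.1000

62.1000 RPM


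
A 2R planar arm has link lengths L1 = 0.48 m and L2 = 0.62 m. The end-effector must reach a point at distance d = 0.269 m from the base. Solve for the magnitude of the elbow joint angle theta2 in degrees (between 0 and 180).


cos(th2) = (d^2 - L1^2 - L2^2)/(2*L1*L2) = (0.269^2 - 0.48^2 - 0.62^2)/(2*0.48*0.62) = -0.91135585
th2 = acos(-0.91135585) = 155.6934 deg

155.6934 degrees


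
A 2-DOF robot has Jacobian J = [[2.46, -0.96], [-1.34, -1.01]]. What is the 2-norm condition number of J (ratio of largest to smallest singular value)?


JJ^T eigenvalues: trace(JJ^T) = 9.7889, det(JJ^T) = det(J)^2 = 14.22044100
s_max^2 = (9.7889 + sqrt(38.94079921))/2 = 8.01457817
s_min^2 = (9.7889 - sqrt(38.94079921))/2 = 1.77432183
kappa = s_max/s_min = sqrt(8.01457817/1.77432183) = 2.1253

2.1253


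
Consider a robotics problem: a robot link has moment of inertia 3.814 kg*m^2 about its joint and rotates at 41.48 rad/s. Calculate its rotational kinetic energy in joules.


KE = (1/2)*I*omega^2 = 0.5*3.814*41.48^2 = 3281.1659

3281.1659 J


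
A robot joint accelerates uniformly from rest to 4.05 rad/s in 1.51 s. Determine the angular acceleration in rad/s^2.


alpha = delta_omega / t = 4.05 / 1.51 = 2.6821

2.6821 rad/s^2


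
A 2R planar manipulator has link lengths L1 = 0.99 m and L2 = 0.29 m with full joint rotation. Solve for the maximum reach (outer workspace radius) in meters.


r_max = L1 + L2 = 0.99 + 0.29 = 1.2800

1.2800 m


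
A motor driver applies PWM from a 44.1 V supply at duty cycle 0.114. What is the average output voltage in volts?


V_avg = V_supply * D = 44.1*0.114 = 5.0274

5.0274 V


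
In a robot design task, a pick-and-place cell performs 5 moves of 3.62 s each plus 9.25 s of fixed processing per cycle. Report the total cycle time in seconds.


T = 5*3.62 + 9.25 = 27.3500

27.3500 s


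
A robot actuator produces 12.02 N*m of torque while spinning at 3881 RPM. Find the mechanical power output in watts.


omega = 3881 * 2*pi/60 = 406.417370 rad/s
P = tau * omega = 12.02 * 406.417370 = 4885.1368

4885.1368 W


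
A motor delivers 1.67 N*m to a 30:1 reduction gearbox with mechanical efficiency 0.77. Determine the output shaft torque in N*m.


tau_out = tau_in * N * eta = 1.67 * 30 * 0.77 = 38.5770

38.5770 N*m


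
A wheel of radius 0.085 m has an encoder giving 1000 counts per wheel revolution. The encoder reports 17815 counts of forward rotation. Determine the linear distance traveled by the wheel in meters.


revs = 17815/1000 = 17.815000
d = revs * 2*pi*r = 17.815000 * 2*pi*0.085 = 9.5145

9.5145 m


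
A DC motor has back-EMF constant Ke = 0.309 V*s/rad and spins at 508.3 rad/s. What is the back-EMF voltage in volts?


V_emf = Ke * omega = 0.309*508.3 = 157.0647

157.0647 V


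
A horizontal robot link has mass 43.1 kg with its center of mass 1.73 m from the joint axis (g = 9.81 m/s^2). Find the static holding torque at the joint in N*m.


tau = m*g*L = 43.1 * 9.81 * 1.73 = 731.4630

731.4630 N*m


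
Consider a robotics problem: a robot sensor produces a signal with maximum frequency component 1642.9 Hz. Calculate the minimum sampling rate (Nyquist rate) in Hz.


f_s,min = 2*f_max = 2*1642.9 = 3285.8000

3285.8000 Hz


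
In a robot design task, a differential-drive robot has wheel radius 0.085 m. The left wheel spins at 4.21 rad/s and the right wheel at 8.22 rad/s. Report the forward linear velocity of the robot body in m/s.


v = r*(wR + wL)/2 = 0.085*(8.22 + 4.21)/2 = 0.5283

0.5283 m/s


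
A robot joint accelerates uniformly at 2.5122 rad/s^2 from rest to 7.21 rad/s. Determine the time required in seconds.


t = delta_omega / alpha = 7.21 / 2.5122 = 2.8700

2.8700 s


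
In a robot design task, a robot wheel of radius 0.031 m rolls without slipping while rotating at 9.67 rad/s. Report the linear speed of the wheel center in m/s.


v = omega * r = 9.67 * 0.031 = 0.2998

0.2998 m/s


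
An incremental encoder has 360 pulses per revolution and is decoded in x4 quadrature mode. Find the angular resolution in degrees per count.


resolution = 360 / (PPR * 4) = 360 / 1440 = 0.2500

0.2500 degrees


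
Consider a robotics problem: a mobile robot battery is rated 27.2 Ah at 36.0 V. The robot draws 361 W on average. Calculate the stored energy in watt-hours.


E = capacity * V = 27.2*36.0 = 979.2000

979.2000 Wh


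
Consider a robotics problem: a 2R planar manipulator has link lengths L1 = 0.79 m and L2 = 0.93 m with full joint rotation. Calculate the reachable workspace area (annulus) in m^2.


r_max = L1 + L2 = 1.7200, r_min = |L1 - L2| = 0.1400
A = pi*(r_max^2 - r_min^2) = pi*(2.9584 - 0.0196) = 9.2325

9.2325 m^2


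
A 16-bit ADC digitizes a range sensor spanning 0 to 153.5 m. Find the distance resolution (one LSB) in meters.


res = range / 2^n = 153.5/2^16 = 153.5/65536 = 0.0023

0.0023 m


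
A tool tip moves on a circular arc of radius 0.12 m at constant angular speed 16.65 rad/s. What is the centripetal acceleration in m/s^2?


a_c = omega^2 * r = 16.65^2 * 0.12 = 33.2667

33.2667 m/s^2


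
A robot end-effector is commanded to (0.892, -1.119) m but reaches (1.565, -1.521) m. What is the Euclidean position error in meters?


dx = 1.565 - (0.892) = 0.6730, dy = -1.521 - (-1.119) = -0.4020
err = sqrt(0.452929 + 0.161604) = 0.7839

0.7839 m


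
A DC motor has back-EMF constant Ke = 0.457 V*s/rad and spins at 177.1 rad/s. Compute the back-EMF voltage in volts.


V_emf = Ke * omega = 0.457*177.1 = 80.9347

80.9347 V


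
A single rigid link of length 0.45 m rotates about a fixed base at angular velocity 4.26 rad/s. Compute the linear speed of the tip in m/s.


v = L*omega = 0.45 * 4.26 = 1.9170

1.9170 m/s


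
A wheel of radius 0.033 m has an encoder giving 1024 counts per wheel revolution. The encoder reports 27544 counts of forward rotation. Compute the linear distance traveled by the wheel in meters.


revs = 27544/1024 = 26.898438
d = revs * 2*pi*r = 26.898438 * 2*pi*0.033 = 5.5773

5.5773 m


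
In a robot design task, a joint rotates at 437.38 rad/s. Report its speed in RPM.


RPM = 437.38 * 60/(2*pi) = 4176.6713

4176.6713 RPM


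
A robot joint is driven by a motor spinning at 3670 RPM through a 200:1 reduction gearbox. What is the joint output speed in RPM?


omega_joint = omega_motor / N = 3670 / 200 = 18.3500

18.3500 RPM


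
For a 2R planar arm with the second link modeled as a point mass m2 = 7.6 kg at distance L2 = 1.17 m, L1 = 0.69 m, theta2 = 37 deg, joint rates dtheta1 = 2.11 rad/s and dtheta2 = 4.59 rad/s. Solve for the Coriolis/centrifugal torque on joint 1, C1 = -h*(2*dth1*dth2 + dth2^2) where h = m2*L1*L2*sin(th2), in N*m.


h = m2*L1*L2*sin(th2) = 7.6*0.69*1.17*sin(37 deg) = 3.692424
C1 = -h*(2*2.11*4.59 + 4.59^2) = -3.692424*40.4379 = -149.3139

-149.3139 N*m


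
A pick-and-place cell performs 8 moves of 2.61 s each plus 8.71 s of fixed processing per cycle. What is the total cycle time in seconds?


T = 8*2.61 + 8.71 = 29.5900

29.5900 s


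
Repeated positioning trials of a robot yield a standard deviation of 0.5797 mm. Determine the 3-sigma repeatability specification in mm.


repeatability = 3*sigma = 3*0.5797 = 1.7391

1.7391 mm


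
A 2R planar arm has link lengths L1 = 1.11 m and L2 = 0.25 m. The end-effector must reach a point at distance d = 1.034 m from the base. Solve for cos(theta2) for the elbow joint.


cos(th2) = (d^2 - L1^2 - L2^2)/(2*L1*L2) = (1.034^2 - 1.11^2 - 0.25^2)/(2*1.11*0.25) = -0.4062

-0.4062


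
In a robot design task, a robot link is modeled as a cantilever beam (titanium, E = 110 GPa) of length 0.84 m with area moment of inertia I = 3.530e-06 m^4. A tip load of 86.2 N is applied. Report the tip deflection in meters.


delta = F*L^3/(3*E*I) = 86.2*0.84^3/(3*1.100e+11*3.530e-06)
      = 51.0910848/1164900 = 4.3859e-05

4.3859e-05 m


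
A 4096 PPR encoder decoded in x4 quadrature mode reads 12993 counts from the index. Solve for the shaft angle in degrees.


angle = counts * 360 / (PPR*4) = 12993 * 360 / 16384 = 285.4907

285.4907 degrees


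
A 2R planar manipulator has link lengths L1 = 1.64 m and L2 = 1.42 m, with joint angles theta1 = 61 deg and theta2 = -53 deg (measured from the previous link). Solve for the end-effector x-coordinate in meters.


x = L1*cos(th1) + L2*cos(th1+th2) = 1.64*cos(61 deg) + 1.42*cos(8 deg) = 2.2013

2.2013 m


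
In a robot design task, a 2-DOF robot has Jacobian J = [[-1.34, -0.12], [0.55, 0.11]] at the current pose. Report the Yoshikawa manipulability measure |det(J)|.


det(J) = -1.34*0.11 - (-0.12)*(0.55) = -0.0814
|det(J)| = 0.0814

0.0814


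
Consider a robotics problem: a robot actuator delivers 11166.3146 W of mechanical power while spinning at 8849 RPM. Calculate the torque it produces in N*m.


omega = 8849 * 2*pi/60 = 926.665113 rad/s
tau = P / omega = 11166.3146 / 926.665113 = 12.0500

12.0500 N*m


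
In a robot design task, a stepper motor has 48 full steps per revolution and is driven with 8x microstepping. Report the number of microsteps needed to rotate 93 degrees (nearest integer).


step_size = 360/(48*8) = 360/384 = 0.937500 deg
n = 93/(360/384) = 93*384/360 = 99.2000 -> 99

99 steps


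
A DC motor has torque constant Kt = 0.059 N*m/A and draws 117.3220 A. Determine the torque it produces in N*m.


tau = Kt * I = 0.059*117.3220 = 6.9220

6.9220 N*m


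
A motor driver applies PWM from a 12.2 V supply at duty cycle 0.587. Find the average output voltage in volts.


V_avg = V_supply * D = 12.2*0.587 = 7.1614

7.1614 V


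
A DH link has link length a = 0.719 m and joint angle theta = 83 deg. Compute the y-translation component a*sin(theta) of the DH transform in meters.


a*sin(theta) = 0.719*sin(83 deg) = 0.7136

0.7136 m


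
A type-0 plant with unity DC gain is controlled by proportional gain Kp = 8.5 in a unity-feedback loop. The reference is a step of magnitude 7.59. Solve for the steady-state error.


e_ss = R/(1 + Kp) = 7.59/(1 + 8.5) = 7.59/9.5000 = 0.7989

0.7989


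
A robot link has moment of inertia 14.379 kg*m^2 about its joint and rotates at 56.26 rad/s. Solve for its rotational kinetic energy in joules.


KE = (1/2)*I*omega^2 = 0.5*14.379*56.26^2 = 22756.1163

22756.1163 J


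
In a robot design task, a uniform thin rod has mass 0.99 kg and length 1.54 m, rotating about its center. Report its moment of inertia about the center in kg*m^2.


I = (1/12)*m*L^2 = (1/12)*0.99*1.54^2 = 0.1957

0.1957 kg*m^2


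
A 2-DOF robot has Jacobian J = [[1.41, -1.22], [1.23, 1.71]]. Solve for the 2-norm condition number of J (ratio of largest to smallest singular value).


JJ^T eigenvalues: trace(JJ^T) = 7.9135, det(JJ^T) = det(J)^2 = 15.30139689
s_max^2 = (7.9135 + sqrt(1.41789469))/2 = 4.55212692
s_min^2 = (7.9135 - sqrt(1.41789469))/2 = 3.36137308
kappa = s_max/s_min = sqrt(4.55212692/3.36137308) = 1.1637

1.1637


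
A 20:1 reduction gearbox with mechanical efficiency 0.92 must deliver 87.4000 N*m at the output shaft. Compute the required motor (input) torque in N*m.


tau_in = tau_out / (N * eta) = 87.4000 / (20 * 0.92) = 4.7500

4.7500 N*m


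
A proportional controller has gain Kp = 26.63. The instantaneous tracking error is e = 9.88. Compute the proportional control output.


u_P = Kp * e = 26.63 * 9.88 = 263.1044

263.1044


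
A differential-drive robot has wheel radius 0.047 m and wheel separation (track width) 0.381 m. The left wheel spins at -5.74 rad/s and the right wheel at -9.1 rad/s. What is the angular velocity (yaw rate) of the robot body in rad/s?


omega = r*(wR - wL)/L = 0.047*(-9.1 - (-5.74))/0.381 = -0.4145

-0.4145 rad/s


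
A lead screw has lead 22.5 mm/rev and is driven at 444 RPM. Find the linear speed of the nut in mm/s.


v = lead * (RPM/60) = 22.5*444/60 = 166.5000

166.5000 mm/s


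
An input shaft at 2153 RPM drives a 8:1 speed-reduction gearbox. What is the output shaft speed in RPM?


omega_out = omega_in / N = 2153 / 8 = 269.1250

269.1250 RPM


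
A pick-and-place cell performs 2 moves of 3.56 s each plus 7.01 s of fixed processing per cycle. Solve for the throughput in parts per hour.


T_cycle = 2*3.56 + 7.01 = 14.1300 s
rate = 3600/T = 254.7771

254.7771 parts/hour


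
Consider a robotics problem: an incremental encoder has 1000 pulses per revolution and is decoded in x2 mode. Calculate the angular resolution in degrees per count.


resolution = 360 / (PPR * 2) = 360 / 2000 = 0.1800

0.1800 degrees


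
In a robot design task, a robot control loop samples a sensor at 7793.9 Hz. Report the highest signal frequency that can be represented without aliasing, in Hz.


f_max = f_s/2 = 7793.9/2 = 3896.9500

3896.9500 Hz


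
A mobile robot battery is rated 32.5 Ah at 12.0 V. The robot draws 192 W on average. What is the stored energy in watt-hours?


E = capacity * V = 32.5*12.0 = 390.0000

390.0000 Wh


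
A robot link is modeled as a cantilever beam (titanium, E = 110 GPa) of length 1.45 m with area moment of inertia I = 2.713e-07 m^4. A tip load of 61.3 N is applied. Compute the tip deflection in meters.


delta = F*L^3/(3*E*I) = 61.3*1.45^3/(3*1.100e+11*2.713e-07)
      = 186.8807125/89529 = 0.0021

0.0021 m


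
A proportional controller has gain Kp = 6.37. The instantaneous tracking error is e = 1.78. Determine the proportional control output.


u_P = Kp * e = 6.37 * 1.78 = 11.3386

11.3386


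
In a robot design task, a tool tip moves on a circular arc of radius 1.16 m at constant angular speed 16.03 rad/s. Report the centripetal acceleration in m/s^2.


a_c = omega^2 * r = 16.03^2 * 1.16 = 298.0746

298.0746 m/s^2


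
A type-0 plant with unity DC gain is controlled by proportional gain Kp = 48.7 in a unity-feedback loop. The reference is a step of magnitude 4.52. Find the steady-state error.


e_ss = R/(1 + Kp) = 4.52/(1 + 48.7) = 4.52/49.7000 = 0.0909

0.0909


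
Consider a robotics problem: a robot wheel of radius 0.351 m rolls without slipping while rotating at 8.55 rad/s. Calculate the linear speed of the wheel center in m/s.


v = omega * r = 8.55 * 0.351 = 3.0011

3.0011 m/s


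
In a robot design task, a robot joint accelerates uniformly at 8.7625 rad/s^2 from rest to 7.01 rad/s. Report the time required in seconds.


t = delta_omega / alpha = 7.01 / 8.7625 = 0.8000

0.8000 s


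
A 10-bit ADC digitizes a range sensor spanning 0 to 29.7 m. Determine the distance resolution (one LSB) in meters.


res = range / 2^n = 29.7/2^10 = 29.7/1024 = 0.0290

0.0290 m


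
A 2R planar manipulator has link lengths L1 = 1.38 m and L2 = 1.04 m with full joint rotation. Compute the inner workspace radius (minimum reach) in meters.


r_min = |L1 - L2| = |1.38 - 1.04| = 0.3400

0.3400 m


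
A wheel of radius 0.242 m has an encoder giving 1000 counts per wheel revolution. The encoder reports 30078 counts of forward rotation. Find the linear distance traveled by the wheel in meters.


revs = 30078/1000 = 30.078000
d = revs * 2*pi*r = 30.078000 * 2*pi*0.242 = 45.7345

45.7345 m


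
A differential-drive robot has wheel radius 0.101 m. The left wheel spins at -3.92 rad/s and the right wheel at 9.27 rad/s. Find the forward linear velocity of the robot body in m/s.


v = r*(wR + wL)/2 = 0.101*(9.27 + -3.92)/2 = 0.2702

0.2702 m/s


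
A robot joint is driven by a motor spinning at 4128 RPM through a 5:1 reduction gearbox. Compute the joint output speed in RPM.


omega_joint = omega_motor / N = 4128 / 5 = 825.6000

825.6000 RPM


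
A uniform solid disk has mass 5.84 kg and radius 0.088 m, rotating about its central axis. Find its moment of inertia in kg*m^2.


I = (1/2)*m*R^2 = 0.5*5.84*0.088^2 = 0.0226

0.0226 kg*m^2


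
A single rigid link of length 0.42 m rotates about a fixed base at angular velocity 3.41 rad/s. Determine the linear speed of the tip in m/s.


v = L*omega = 0.42 * 3.41 = 1.4322

1.4322 m/s


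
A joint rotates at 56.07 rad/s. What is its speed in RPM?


RPM = 56.07 * 60/(2*pi) = 535.4291

535.4291 RPM


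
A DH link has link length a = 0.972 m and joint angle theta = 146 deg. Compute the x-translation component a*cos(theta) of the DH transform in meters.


a*cos(theta) = 0.972*cos(146 deg) = -0.8058

-0.8058 m


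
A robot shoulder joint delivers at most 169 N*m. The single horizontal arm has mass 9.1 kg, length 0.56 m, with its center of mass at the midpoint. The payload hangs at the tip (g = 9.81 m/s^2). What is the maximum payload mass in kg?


tau_arm = m_arm*g*(L/2) = 9.1*9.81*0.56/2 = 24.9959 N*m
tau_payload = tau_max - tau_arm = 169 - 24.9959 = 144.0041
m_payload = tau_payload / (g*L) = 144.0041 / (9.81*0.56) = 26.2131

26.2131 kg


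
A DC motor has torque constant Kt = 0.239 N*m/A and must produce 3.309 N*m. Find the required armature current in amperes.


I = tau / Kt = 3.309/0.239 = 13.8452

13.8452 A


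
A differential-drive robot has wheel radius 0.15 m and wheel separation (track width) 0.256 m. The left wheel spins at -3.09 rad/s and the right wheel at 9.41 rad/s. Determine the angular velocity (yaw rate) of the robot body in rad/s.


omega = r*(wR - wL)/L = 0.15*(9.41 - (-3.09))/0.256 = 7.3242

7.3242 rad/s


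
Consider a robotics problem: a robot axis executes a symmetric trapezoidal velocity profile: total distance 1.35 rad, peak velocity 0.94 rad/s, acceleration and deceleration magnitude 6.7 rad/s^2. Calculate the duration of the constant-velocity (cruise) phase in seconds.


t_acc = v/a = 0.140299 s, d_acc = v^2/(2a) = 0.065940 rad each
d_cruise = 1.35 - 2*0.065940 = 1.218120 rad
t_cruise = d_cruise/v = 1.218120/0.94 = 1.2959

1.2959 s


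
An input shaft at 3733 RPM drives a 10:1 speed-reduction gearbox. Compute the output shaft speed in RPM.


omega_out = omega_in / N = 3733 / 10 = 373.3000

373.3000 RPM


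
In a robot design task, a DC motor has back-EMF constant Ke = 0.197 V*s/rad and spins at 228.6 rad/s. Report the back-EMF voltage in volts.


V_emf = Ke * omega = 0.197*228.6 = 45.0342

45.0342 V


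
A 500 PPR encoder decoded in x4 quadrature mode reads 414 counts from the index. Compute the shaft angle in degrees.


angle = counts * 360 / (PPR*4) = 414 * 360 / 2000 = 74.5200

74.5200 degrees


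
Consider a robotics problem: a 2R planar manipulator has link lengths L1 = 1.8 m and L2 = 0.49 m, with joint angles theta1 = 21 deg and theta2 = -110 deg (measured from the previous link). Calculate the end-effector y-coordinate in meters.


y = L1*sin(th1) + L2*sin(th1+th2) = 1.8*sin(21 deg) + 0.49*sin(-89 deg) = 0.1551

0.1551 m


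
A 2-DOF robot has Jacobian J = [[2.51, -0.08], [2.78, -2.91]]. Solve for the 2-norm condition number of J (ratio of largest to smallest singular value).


JJ^T eigenvalues: trace(JJ^T) = 22.5030, det(JJ^T) = det(J)^2 = 50.15047489
s_max^2 = (22.5030 + sqrt(305.78310944))/2 = 19.99482759
s_min^2 = (22.5030 - sqrt(305.78310944))/2 = 2.50817241
kappa = s_max/s_min = sqrt(19.99482759/2.50817241) = 2.8235

2.8235


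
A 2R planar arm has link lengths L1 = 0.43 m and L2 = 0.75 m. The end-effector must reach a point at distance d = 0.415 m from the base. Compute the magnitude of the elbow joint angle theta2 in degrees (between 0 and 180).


cos(th2) = (d^2 - L1^2 - L2^2)/(2*L1*L2) = (0.415^2 - 0.43^2 - 0.75^2)/(2*0.43*0.75) = -0.89174419
th2 = acos(-0.89174419) = 153.0932 deg

153.0932 degrees


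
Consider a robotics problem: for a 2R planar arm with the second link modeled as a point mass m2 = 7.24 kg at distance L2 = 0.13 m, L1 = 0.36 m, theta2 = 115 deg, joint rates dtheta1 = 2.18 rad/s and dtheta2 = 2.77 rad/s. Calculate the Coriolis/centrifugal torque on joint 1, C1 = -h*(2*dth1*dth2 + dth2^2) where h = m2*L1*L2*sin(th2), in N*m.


h = m2*L1*L2*sin(th2) = 7.24*0.36*0.13*sin(115 deg) = 0.307086
C1 = -h*(2*2.18*2.77 + 2.77^2) = -0.307086*19.7501 = -6.0650

-6.0650 N*m


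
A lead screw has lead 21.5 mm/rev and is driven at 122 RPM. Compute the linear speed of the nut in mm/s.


v = lead * (RPM/60) = 21.5*122/60 = 43.7167

43.7167 mm/s


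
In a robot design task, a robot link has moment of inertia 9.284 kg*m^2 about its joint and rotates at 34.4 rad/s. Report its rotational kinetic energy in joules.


KE = (1/2)*I*omega^2 = 0.5*9.284*34.4^2 = 5493.1571

5493.1571 J


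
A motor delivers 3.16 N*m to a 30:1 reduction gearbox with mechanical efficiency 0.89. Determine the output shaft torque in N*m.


tau_out = tau_in * N * eta = 3.16 * 30 * 0.89 = 84.3720

84.3720 N*m


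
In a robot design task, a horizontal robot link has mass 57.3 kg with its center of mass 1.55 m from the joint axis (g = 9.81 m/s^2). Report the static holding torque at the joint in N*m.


tau = m*g*L = 57.3 * 9.81 * 1.55 = 871.2752

871.2752 N*m


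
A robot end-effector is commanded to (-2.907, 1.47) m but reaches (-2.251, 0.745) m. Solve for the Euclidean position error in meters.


dx = -2.251 - (-2.907) = 0.6560, dy = 0.745 - (1.47) = -0.7250
err = sqrt(0.430336 + 0.525625) = 0.9777

0.9777 m


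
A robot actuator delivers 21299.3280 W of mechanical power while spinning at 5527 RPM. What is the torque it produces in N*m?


omega = 5527 * 2*pi/60 = 578.786087 rad/s
tau = P / omega = 21299.3280 / 578.786087 = 36.8000

36.8000 N*m


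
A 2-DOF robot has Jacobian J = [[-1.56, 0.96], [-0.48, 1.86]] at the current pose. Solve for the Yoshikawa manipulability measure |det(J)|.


det(J) = -1.56*1.86 - (0.96)*(-0.48) = -2.4408
|det(J)| = 2.4408

2.4408


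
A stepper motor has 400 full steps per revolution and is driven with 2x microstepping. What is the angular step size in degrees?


step = 360/(400*2) = 360/800 = 0.4500

0.4500 degrees


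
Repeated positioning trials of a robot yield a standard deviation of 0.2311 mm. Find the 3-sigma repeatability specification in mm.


repeatability = 3*sigma = 3*0.2311 = 0.6933

0.6933 mm


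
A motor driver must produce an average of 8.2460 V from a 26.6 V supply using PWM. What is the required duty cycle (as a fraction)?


D = V_avg/V_supply = 8.2460/26.6 = 0.3100

0.3100


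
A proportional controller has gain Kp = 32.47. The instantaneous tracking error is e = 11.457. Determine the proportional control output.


u_P = Kp * e = 32.47 * 11.457 = 372.0088

372.0088


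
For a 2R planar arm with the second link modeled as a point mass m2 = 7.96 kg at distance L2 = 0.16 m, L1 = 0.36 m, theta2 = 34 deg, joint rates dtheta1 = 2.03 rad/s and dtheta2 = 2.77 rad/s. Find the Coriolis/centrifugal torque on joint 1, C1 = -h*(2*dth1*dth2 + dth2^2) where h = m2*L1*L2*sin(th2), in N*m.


h = m2*L1*L2*sin(th2) = 7.96*0.36*0.16*sin(34 deg) = 0.256388
C1 = -h*(2*2.03*2.77 + 2.77^2) = -0.256388*18.9191 = -4.8506

-4.8506 N*m


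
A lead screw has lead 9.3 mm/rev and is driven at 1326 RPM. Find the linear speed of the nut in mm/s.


v = lead * (RPM/60) = 9.3*1326/60 = 205.5300

205.5300 mm/s


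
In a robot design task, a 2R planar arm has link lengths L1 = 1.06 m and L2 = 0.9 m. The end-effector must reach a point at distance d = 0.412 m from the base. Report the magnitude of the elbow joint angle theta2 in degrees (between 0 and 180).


cos(th2) = (d^2 - L1^2 - L2^2)/(2*L1*L2) = (0.412^2 - 1.06^2 - 0.9^2)/(2*1.06*0.9) = -0.92445283
th2 = acos(-0.92445283) = 157.5860 deg

157.5860 degrees


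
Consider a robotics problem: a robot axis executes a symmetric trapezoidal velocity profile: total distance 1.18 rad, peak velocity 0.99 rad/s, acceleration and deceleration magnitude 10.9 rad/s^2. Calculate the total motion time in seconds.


t_acc = v/a = 0.99/10.9 = 0.090826 s
d_acc = v^2/(2a) = 0.044959 rad (each ramp)
d_cruise = 1.18 - 2*0.044959 = 1.090082 rad
t_cruise = 1.090082/0.99 = 1.101093 s
t_total = 2*0.090826 + 1.101093 = 1.2827

1.2827 s


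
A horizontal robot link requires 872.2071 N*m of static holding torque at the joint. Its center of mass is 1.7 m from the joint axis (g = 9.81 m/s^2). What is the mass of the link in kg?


m = tau / (g*L) = 872.2071 / (9.81 * 1.7) = 52.3000

52.3000 kg


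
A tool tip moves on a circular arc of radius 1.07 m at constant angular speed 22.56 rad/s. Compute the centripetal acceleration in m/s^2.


a_c = omega^2 * r = 22.56^2 * 1.07 = 544.5804

544.5804 m/s^2


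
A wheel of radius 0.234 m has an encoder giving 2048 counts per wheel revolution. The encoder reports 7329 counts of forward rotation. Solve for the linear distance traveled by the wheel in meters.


revs = 7329/2048 = 3.578613
d = revs * 2*pi*r = 3.578613 * 2*pi*0.234 = 5.2615

5.2615 m


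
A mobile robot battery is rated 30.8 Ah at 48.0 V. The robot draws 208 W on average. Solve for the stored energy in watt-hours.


E = capacity * V = 30.8*48.0 = 1478.4000

1478.4000 Wh


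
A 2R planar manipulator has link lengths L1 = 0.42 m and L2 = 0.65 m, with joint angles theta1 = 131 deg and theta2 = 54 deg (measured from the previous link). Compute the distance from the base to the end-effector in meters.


x = L1*cos(th1) + L2*cos(th1+th2) = -0.923071
y = L1*sin(th1) + L2*sin(th1+th2) = 0.260327
d = sqrt(x^2 + y^2) = sqrt(0.852060 + 0.067770) = 0.9591

0.9591 m


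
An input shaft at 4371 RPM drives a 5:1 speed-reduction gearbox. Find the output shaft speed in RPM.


omega_out = omega_in / N = 4371 / 5 = 874.2000

874.2000 RPM


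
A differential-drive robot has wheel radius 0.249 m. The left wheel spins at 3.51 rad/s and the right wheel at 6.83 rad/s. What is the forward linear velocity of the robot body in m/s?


v = r*(wR + wL)/2 = 0.249*(6.83 + 3.51)/2 = 1.2873

1.2873 m/s


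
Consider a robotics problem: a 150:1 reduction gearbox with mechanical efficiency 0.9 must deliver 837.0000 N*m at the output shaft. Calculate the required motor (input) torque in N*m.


tau_in = tau_out / (N * eta) = 837.0000 / (150 * 0.9) = 6.2000

6.2000 N*m


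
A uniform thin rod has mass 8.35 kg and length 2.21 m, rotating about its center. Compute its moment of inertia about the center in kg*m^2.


I = (1/12)*m*L^2 = (1/12)*8.35*2.21^2 = 3.3985

3.3985 kg*m^2


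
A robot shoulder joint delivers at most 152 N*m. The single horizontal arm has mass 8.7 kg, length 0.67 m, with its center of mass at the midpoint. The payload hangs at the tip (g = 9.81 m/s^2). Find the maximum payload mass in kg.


tau_arm = m_arm*g*(L/2) = 8.7*9.81*0.67/2 = 28.5912 N*m
tau_payload = tau_max - tau_arm = 152 - 28.5912 = 123.4088
m_payload = tau_payload / (g*L) = 123.4088 / (9.81*0.67) = 18.7760

18.7760 kg


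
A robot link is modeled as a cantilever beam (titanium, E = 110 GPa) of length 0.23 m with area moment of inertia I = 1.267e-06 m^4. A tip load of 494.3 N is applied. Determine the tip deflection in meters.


delta = F*L^3/(3*E*I) = 494.3*0.23^3/(3*1.100e+11*1.267e-06)
      = 6.0141481/418110 = 1.4384e-05

1.4384e-05 m


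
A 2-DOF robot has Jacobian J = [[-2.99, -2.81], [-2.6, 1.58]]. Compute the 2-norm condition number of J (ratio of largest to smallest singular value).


JJ^T eigenvalues: trace(JJ^T) = 26.0926, det(JJ^T) = det(J)^2 = 144.72571204
s_max^2 = (26.0926 + sqrt(101.92092660))/2 = 18.09409473
s_min^2 = (26.0926 - sqrt(101.92092660))/2 = 7.99850527
kappa = s_max/s_min = sqrt(18.09409473/7.99850527) = 1.5041

1.5041


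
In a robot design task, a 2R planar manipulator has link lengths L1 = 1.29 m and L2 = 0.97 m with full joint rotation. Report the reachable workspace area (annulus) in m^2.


r_max = L1 + L2 = 2.2600, r_min = |L1 - L2| = 0.3200
A = pi*(r_max^2 - r_min^2) = pi*(5.1076 - 0.1024) = 15.7243

15.7243 m^2


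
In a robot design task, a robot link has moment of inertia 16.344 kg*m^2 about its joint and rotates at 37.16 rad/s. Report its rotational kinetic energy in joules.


KE = (1/2)*I*omega^2 = 0.5*16.344*37.16^2 = 11284.4337

11284.4337 J


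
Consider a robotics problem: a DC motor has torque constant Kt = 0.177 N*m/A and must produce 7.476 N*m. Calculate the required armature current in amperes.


I = tau / Kt = 7.476/0.177 = 42.2373

42.2373 A


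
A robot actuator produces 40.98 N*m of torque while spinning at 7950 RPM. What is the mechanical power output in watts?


omega = 7950 * 2*pi/60 = 832.522053 rad/s
P = tau * omega = 40.98 * 832.522053 = 34116.7537

34116.7537 W


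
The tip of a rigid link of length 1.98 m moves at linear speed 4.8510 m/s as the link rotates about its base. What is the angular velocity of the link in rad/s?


omega = v / L = 4.8510 / 1.98 = 2.4500

2.4500 rad/s


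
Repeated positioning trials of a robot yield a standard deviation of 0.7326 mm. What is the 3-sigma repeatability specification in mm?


repeatability = 3*sigma = 3*0.7326 = 2.1978

2.1978 mm


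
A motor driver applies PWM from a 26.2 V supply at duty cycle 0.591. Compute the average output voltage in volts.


V_avg = V_supply * D = 26.2*0.591 = 15.4842

15.4842 V


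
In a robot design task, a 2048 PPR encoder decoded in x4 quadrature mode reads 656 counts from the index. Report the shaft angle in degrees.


angle = counts * 360 / (PPR*4) = 656 * 360 / 8192 = 28.8281

28.8281 degrees


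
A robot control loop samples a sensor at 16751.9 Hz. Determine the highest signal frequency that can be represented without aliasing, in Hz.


f_max = f_s/2 = 16751.9/2 = 8375.9500

8375.9500 Hz


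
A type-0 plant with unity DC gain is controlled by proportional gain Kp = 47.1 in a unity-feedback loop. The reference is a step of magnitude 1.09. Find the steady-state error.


e_ss = R/(1 + Kp) = 1.09/(1 + 47.1) = 1.09/48.1000 = 0.0227

0.0227


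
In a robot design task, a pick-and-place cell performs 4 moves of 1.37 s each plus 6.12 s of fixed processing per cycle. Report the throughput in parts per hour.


T_cycle = 4*1.37 + 6.12 = 11.6000 s
rate = 3600/T = 310.3448

310.3448 parts/hour


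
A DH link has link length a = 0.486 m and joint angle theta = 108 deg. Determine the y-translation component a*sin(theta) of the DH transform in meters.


a*sin(theta) = 0.486*sin(108 deg) = 0.4622

0.4622 m


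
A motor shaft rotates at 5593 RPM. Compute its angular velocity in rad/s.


omega = 5593 * 2*pi/60 = 585.6976

585.6976 rad/s


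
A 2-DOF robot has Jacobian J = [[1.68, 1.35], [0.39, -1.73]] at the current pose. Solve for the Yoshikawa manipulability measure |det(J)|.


det(J) = 1.68*-1.73 - (1.35)*(0.39) = -3.4329
|det(J)| = 3.4329

3.4329


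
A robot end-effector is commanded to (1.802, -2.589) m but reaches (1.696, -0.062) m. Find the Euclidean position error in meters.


dx = 1.696 - (1.802) = -0.1060, dy = -0.062 - (-2.589) = 2.5270
err = sqrt(0.011236 + 6.385729) = 2.5292

2.5292 m


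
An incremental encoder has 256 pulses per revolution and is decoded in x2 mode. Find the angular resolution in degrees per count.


resolution = 360 / (PPR * 2) = 360 / 512 = 0.7031

0.7031 degrees


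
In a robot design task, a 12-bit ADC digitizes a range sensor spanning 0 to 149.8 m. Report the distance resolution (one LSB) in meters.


res = range / 2^n = 149.8/2^12 = 149.8/4096 = 0.0366

0.0366 m
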